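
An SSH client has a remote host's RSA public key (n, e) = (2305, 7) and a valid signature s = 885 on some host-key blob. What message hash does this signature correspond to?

s^2 ≡ 885^2 = 783225 ≡ 1830
s^4 ≡ 1830^2 = 3348900 ≡ 2040
7 = 4 + 2 + 1, so s^7 ≡ 2040·1830·885 ≡ 1030 (mod 2305)

1030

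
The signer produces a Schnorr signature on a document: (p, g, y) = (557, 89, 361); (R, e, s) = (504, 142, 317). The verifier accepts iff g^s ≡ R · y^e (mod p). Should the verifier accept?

reject

g^s mod p:
Squares mod 557: 89^1≡89, 89^2≡123, 89^4≡90, 89^8≡302, 89^16≡413, 89^32≡127, 89^64≡533, 89^128≡19, 89^256≡361
317 = 256 + 32 + 16 + 8 + 4 + 1, so 89^317 ≡ 361·127·413·302·90·89 ≡ 270 (mod 557)
R · y^e mod p:
Squares mod 557: 361^1≡361, 361^2≡540, 361^4≡289, 361^8≡528, 361^16≡284, 361^32≡448, 361^64≡184, 361^128≡436
142 = 128 + 8 + 4 + 2, so 361^142 ≡ 436·528·289·540 ≡ 547 (mod 557)
504·547 = 275688 ≡ 530 (mod 557)
270 ≠ 530; the check fails.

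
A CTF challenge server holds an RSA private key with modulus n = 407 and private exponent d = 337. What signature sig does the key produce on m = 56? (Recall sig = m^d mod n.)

375

Squares mod 407: m^1≡56, m^2≡287, m^4≡155, m^8≡12, m^16≡144, m^32≡386, m^64≡34, m^128≡342, m^256≡155
337 = 256 + 64 + 16 + 1, so m^337 ≡ 155·34·144·56 ≡ 375 (mod 407)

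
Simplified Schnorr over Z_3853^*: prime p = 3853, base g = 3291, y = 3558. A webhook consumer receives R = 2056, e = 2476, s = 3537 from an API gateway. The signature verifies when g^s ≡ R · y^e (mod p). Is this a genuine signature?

genuine

g^s mod p:
3291^2 = 10830681 ≡ 3751
3291^4 ≡ 3751^2 = 14070001 ≡ 2698
3291^8 ≡ 2698^2 = 7279204 ≡ 887
3291^16 ≡ 887^2 = 786769 ≡ 757
3291^32 ≡ 757^2 = 573049 ≡ 2805
3291^64 ≡ 2805^2 = 7868025 ≡ 199
3291^128 ≡ 199^2 = 39601 ≡ 1071
3291^256 ≡ 1071^2 = 1147041 ≡ 2700
3291^512 ≡ 2700^2 = 7290000 ≡ 124
3291^1024 ≡ 124^2 = 15376 ≡ 3817
3291^2048 ≡ 3817^2 = 14569489 ≡ 1296
3537 = 2048 + 1024 + 256 + 128 + 64 + 16 + 1, so 3291^3537 ≡ 1296·3817·2700·1071·199·757·3291 ≡ 1275 (mod 3853)
R · y^e mod p:
3558^2 = 12659364 ≡ 2259
3558^4 ≡ 2259^2 = 5103081 ≡ 1709
3558^8 ≡ 1709^2 = 2920681 ≡ 107
3558^16 ≡ 107^2 = 11449 ≡ 3743
3558^32 ≡ 3743^2 = 14010049 ≡ 541
3558^64 ≡ 541^2 = 292681 ≡ 3706
3558^128 ≡ 3706^2 = 13734436 ≡ 2344
3558^256 ≡ 2344^2 = 5494336 ≡ 3811
3558^512 ≡ 3811^2 = 14523721 ≡ 1764
3558^1024 ≡ 1764^2 = 3111696 ≡ 2325
3558^2048 ≡ 2325^2 = 5405625 ≡ 3719
2476 = 2048 + 256 + 128 + 32 + 8 + 4, so 3558^2476 ≡ 3719·3811·2344·541·107·1709 ≡ 2881 (mod 3853)
2056·2881 = 5923336 ≡ 1275 (mod 3853)
1275 ≡ 1275 (mod 3853); signature holds.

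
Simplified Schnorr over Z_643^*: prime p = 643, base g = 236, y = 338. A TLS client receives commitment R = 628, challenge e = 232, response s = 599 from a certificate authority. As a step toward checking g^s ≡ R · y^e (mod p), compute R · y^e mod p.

68

338^2 = 114244 ≡ 433
338^4 ≡ 433^2 = 187489 ≡ 376
338^8 ≡ 376^2 = 141376 ≡ 559
338^16 ≡ 559^2 = 312481 ≡ 626
338^32 ≡ 626^2 = 391876 ≡ 289
338^64 ≡ 289^2 = 83521 ≡ 574
338^128 ≡ 574^2 = 329476 ≡ 260
232 = 128 + 64 + 32 + 8, so 338^232 ≡ 260·574·289·559 ≡ 467 (mod 643)
R · y^e ≡ 628·467 = 293276 ≡ 68 (mod 643)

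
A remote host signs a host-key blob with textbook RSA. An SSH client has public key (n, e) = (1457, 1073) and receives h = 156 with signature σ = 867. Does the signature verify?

does not verify

σ^2 ≡ 867^2 = 751689 ≡ 1334
σ^4 ≡ 1334^2 = 1779556 ≡ 559
σ^8 ≡ 559^2 = 312481 ≡ 683
σ^16 ≡ 683^2 = 466489 ≡ 249
σ^32 ≡ 249^2 = 62001 ≡ 807
σ^64 ≡ 807^2 = 651249 ≡ 1427
σ^128 ≡ 1427^2 = 2036329 ≡ 900
σ^256 ≡ 900^2 = 810000 ≡ 1365
σ^512 ≡ 1365^2 = 1863225 ≡ 1179
σ^1024 ≡ 1179^2 = 1390041 ≡ 63
1073 = 1024 + 32 + 16 + 1, so σ^1073 ≡ 63·807·249·867 ≡ 1301 (mod 1457)
The recovered value 1301 does not match the digest 156.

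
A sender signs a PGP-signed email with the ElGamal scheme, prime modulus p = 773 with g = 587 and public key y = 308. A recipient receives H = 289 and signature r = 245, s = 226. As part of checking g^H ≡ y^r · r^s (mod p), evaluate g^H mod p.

587^2 = 344569 ≡ 584
587^4 ≡ 584^2 = 341056 ≡ 163
587^8 ≡ 163^2 = 26569 ≡ 287
587^16 ≡ 287^2 = 82369 ≡ 431
587^32 ≡ 431^2 = 185761 ≡ 241
587^64 ≡ 241^2 = 58081 ≡ 106
587^128 ≡ 106^2 = 11236 ≡ 414
587^256 ≡ 414^2 = 171396 ≡ 563
289 = 256 + 32 + 1, so 587^289 ≡ 563·241·587 ≡ 639 (mod 773)

639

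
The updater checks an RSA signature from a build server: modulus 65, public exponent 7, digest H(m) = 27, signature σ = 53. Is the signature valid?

valid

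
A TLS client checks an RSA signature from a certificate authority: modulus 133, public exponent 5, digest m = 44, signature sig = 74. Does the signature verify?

verifies

sig^2 ≡ 74^2 = 5476 ≡ 23
sig^4 ≡ 23^2 = 529 ≡ 130
5 = 4 + 1, so sig^5 ≡ 130·74 ≡ 44 (mod 133)
Since 44 equals the digest 44, verification succeeds.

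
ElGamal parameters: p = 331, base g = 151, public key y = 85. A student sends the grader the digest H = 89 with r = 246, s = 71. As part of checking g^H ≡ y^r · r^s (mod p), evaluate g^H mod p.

151

Squares mod 331: 151^1≡151, 151^2≡293, 151^4≡120, 151^8≡167, 151^16≡85, 151^32≡274, 151^64≡270
89 = 64 + 16 + 8 + 1, so 151^89 ≡ 270·85·167·151 ≡ 151 (mod 331)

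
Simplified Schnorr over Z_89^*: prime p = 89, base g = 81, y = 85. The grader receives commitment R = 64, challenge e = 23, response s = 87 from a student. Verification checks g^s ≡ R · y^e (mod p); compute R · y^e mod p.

11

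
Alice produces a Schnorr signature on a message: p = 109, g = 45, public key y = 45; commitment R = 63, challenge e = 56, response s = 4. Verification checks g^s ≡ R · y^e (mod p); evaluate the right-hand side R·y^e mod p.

45

Squares mod 109: 45^1≡45, 45^2≡63, 45^4≡45, 45^8≡63, 45^16≡45, 45^32≡63
56 = 32 + 16 + 8, so 45^56 ≡ 63·45·63 ≡ 63 (mod 109)
R · y^e ≡ 63·63 = 3969 ≡ 45 (mod 109)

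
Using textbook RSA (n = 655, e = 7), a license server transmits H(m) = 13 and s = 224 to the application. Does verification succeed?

fails

Squares mod 655: s^1≡224, s^2≡396, s^4≡271
7 = 4 + 2 + 1, so s^7 ≡ 271·396·224 ≡ 284 (mod 655)
284 ≠ 13, so verification fails.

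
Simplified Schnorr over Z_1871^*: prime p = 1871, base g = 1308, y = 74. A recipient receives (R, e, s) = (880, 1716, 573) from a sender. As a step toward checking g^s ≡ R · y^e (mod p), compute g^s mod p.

1308^2 = 1710864 ≡ 770
1308^4 ≡ 770^2 = 592900 ≡ 1664
1308^8 ≡ 1664^2 = 2768896 ≡ 1687
1308^16 ≡ 1687^2 = 2845969 ≡ 178
1308^32 ≡ 178^2 = 31684 ≡ 1748
1308^64 ≡ 1748^2 = 3055504 ≡ 161
1308^128 ≡ 161^2 = 25921 ≡ 1598
1308^256 ≡ 1598^2 = 2553604 ≡ 1560
1308^512 ≡ 1560^2 = 2433600 ≡ 1300
573 = 512 + 32 + 16 + 8 + 4 + 1, so 1308^573 ≡ 1300·1748·178·1687·1664·1308 ≡ 1511 (mod 1871)

1511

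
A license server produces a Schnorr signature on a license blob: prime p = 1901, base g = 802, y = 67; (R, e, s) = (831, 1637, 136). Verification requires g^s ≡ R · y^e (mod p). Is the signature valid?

g^s mod p:
802^2 = 643204 ≡ 666
802^4 ≡ 666^2 = 443556 ≡ 623
802^8 ≡ 623^2 = 388129 ≡ 325
802^16 ≡ 325^2 = 105625 ≡ 1070
802^32 ≡ 1070^2 = 1144900 ≡ 498
802^64 ≡ 498^2 = 248004 ≡ 874
802^128 ≡ 874^2 = 763876 ≡ 1575
136 = 128 + 8, so 802^136 ≡ 1575·325 ≡ 506 (mod 1901)
R · y^e mod p:
67^2 = 4489 ≡ 687
67^4 ≡ 687^2 = 471969 ≡ 521
67^8 ≡ 521^2 = 271441 ≡ 1499
67^16 ≡ 1499^2 = 2247001 ≡ 19
67^32 ≡ 19^2 = 361
67^64 ≡ 361^2 = 130321 ≡ 1053
67^128 ≡ 1053^2 = 1108809 ≡ 526
67^256 ≡ 526^2 = 276676 ≡ 1031
67^512 ≡ 1031^2 = 1062961 ≡ 302
67^1024 ≡ 302^2 = 91204 ≡ 1857
1637 = 1024 + 512 + 64 + 32 + 4 + 1, so 67^1637 ≡ 1857·302·1053·361·521·67 ≡ 1165 (mod 1901)
831·1165 = 968115 ≡ 506 (mod 1901)
506 ≡ 506 (mod 1901); signature holds.

valid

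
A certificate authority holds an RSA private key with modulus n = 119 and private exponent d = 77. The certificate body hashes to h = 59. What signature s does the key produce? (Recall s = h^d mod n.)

26

Squares mod 119: h^1≡59, h^2≡30, h^4≡67, h^8≡86, h^16≡18, h^32≡86, h^64≡18
77 = 64 + 8 + 4 + 1, so h^77 ≡ 18·86·67·59 ≡ 26 (mod 119)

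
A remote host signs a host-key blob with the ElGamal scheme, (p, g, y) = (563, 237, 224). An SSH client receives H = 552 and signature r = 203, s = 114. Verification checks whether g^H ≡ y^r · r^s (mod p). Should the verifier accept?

Left side g^H mod p:
237^2 = 56169 ≡ 432
237^4 ≡ 432^2 = 186624 ≡ 271
237^8 ≡ 271^2 = 73441 ≡ 251
237^16 ≡ 251^2 = 63001 ≡ 508
237^32 ≡ 508^2 = 258064 ≡ 210
237^64 ≡ 210^2 = 44100 ≡ 186
237^128 ≡ 186^2 = 34596 ≡ 253
237^256 ≡ 253^2 = 64009 ≡ 390
237^512 ≡ 390^2 = 152100 ≡ 90
552 = 512 + 32 + 8, so 237^552 ≡ 90·210·251 ≡ 62 (mod 563)
Right side y^r · r^s mod p:
224^2 = 50176 ≡ 69
224^4 ≡ 69^2 = 4761 ≡ 257
224^8 ≡ 257^2 = 66049 ≡ 178
224^16 ≡ 178^2 = 31684 ≡ 156
224^32 ≡ 156^2 = 24336 ≡ 127
224^64 ≡ 127^2 = 16129 ≡ 365
224^128 ≡ 365^2 = 133225 ≡ 357
203 = 128 + 64 + 8 + 2 + 1, so 224^203 ≡ 357·365·178·69·224 ≡ 372 (mod 563)
203^2 = 41209 ≡ 110
203^4 ≡ 110^2 = 12100 ≡ 277
203^8 ≡ 277^2 = 76729 ≡ 161
203^16 ≡ 161^2 = 25921 ≡ 23
203^32 ≡ 23^2 = 529
203^64 ≡ 529^2 = 279841 ≡ 30
114 = 64 + 32 + 16 + 2, so 203^114 ≡ 30·529·23·110 ≡ 192 (mod 563)
372·192 = 71424 ≡ 486 (mod 563)
62 ≠ 486, so verification fails.

reject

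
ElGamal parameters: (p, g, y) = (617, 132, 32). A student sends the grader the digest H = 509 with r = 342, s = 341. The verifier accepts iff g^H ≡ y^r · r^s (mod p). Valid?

no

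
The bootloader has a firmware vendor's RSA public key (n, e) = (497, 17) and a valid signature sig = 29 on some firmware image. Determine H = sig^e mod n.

64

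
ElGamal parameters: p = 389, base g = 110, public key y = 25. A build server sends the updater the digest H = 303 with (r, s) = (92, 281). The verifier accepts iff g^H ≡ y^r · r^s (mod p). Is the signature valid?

Left side g^H mod p:
110^2 = 12100 ≡ 41
110^4 ≡ 41^2 = 1681 ≡ 125
110^8 ≡ 125^2 = 15625 ≡ 65
110^16 ≡ 65^2 = 4225 ≡ 335
110^32 ≡ 335^2 = 112225 ≡ 193
110^64 ≡ 193^2 = 37249 ≡ 294
110^128 ≡ 294^2 = 86436 ≡ 78
110^256 ≡ 78^2 = 6084 ≡ 249
303 = 256 + 32 + 8 + 4 + 2 + 1, so 110^303 ≡ 249·193·65·125·41·110 ≡ 3 (mod 389)
Right side y^r · r^s mod p:
25^2 = 625 ≡ 236
25^4 ≡ 236^2 = 55696 ≡ 69
25^8 ≡ 69^2 = 4761 ≡ 93
25^16 ≡ 93^2 = 8649 ≡ 91
25^32 ≡ 91^2 = 8281 ≡ 112
25^64 ≡ 112^2 = 12544 ≡ 96
92 = 64 + 16 + 8 + 4, so 25^92 ≡ 96·91·93·69 ≡ 122 (mod 389)
92^2 = 8464 ≡ 295
92^4 ≡ 295^2 = 87025 ≡ 278
92^8 ≡ 278^2 = 77284 ≡ 262
92^16 ≡ 262^2 = 68644 ≡ 180
92^32 ≡ 180^2 = 32400 ≡ 113
92^64 ≡ 113^2 = 12769 ≡ 321
92^128 ≡ 321^2 = 103041 ≡ 345
92^256 ≡ 345^2 = 119025 ≡ 380
281 = 256 + 16 + 8 + 1, so 92^281 ≡ 380·180·262·92 ≡ 118 (mod 389)
122·118 = 14396 ≡ 3 (mod 389)
3 ≡ 3 (mod 389), so the signature is genuine.

valid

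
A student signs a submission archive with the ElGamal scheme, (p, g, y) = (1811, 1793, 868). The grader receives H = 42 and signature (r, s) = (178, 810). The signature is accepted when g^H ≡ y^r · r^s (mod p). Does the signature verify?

Left side g^H mod p:
1793^2 = 3214849 ≡ 324
1793^4 ≡ 324^2 = 104976 ≡ 1749
1793^8 ≡ 1749^2 = 3059001 ≡ 222
1793^16 ≡ 222^2 = 49284 ≡ 387
1793^32 ≡ 387^2 = 149769 ≡ 1267
42 = 32 + 8 + 2, so 1793^42 ≡ 1267·222·324 ≡ 1445 (mod 1811)
Right side y^r · r^s mod p:
868^2 = 753424 ≡ 48
868^4 ≡ 48^2 = 2304 ≡ 493
868^8 ≡ 493^2 = 243049 ≡ 375
868^16 ≡ 375^2 = 140625 ≡ 1178
868^32 ≡ 1178^2 = 1387684 ≡ 458
868^64 ≡ 458^2 = 209764 ≡ 1499
868^128 ≡ 1499^2 = 2247001 ≡ 1361
178 = 128 + 32 + 16 + 2, so 868^178 ≡ 1361·458·1178·48 ≡ 1404 (mod 1811)
178^2 = 31684 ≡ 897
178^4 ≡ 897^2 = 804609 ≡ 525
178^8 ≡ 525^2 = 275625 ≡ 353
178^16 ≡ 353^2 = 124609 ≡ 1461
178^32 ≡ 1461^2 = 2134521 ≡ 1163
178^64 ≡ 1163^2 = 1352569 ≡ 1563
178^128 ≡ 1563^2 = 2442969 ≡ 1741
178^256 ≡ 1741^2 = 3031081 ≡ 1278
178^512 ≡ 1278^2 = 1633284 ≡ 1573
810 = 512 + 256 + 32 + 8 + 2, so 178^810 ≡ 1573·1278·1163·353·897 ≡ 1803 (mod 1811)
1404·1803 = 2531412 ≡ 1445 (mod 1811)
1445 ≡ 1445 (mod 1811), so the signature is genuine.

verifies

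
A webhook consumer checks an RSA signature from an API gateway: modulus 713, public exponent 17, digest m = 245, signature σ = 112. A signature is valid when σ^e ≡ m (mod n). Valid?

no

Squares mod 713: σ^1≡112, σ^2≡423, σ^4≡679, σ^8≡443, σ^16≡174
17 = 16 + 1, so σ^17 ≡ 174·112 ≡ 237 (mod 713)
The recovered value 237 does not match the digest 245.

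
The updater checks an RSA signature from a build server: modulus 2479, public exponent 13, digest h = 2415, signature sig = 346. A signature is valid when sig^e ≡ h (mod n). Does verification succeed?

sig^2 ≡ 346^2 = 119716 ≡ 724
sig^4 ≡ 724^2 = 524176 ≡ 1107
sig^8 ≡ 1107^2 = 1225449 ≡ 823
13 = 8 + 4 + 1, so sig^13 ≡ 823·1107·346 ≡ 2424 (mod 2479)
2424 ≠ 2415, so verification fails.

fails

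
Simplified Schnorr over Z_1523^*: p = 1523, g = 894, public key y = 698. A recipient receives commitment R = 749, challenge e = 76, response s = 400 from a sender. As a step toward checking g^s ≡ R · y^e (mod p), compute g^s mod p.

812

894^2 = 799236 ≡ 1184
894^4 ≡ 1184^2 = 1401856 ≡ 696
894^8 ≡ 696^2 = 484416 ≡ 102
894^16 ≡ 102^2 = 10404 ≡ 1266
894^32 ≡ 1266^2 = 1602756 ≡ 560
894^64 ≡ 560^2 = 313600 ≡ 1385
894^128 ≡ 1385^2 = 1918225 ≡ 768
894^256 ≡ 768^2 = 589824 ≡ 423
400 = 256 + 128 + 16, so 894^400 ≡ 423·768·1266 ≡ 812 (mod 1523)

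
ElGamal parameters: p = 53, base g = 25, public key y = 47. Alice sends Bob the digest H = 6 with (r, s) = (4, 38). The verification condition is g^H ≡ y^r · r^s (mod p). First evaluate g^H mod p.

25^2 = 625 ≡ 42
25^4 ≡ 42^2 = 1764 ≡ 15
6 = 4 + 2, so 25^6 ≡ 15·42 ≡ 47 (mod 53)

47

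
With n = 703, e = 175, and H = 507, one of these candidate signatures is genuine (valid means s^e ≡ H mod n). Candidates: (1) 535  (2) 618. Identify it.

2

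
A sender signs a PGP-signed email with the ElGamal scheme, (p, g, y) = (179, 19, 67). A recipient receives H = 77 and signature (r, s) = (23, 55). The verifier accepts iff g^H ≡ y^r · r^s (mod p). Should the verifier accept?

Left side g^H mod p:
Squares mod 179: 19^1≡19, 19^2≡3, 19^4≡9, 19^8≡81, 19^16≡117, 19^32≡85, 19^64≡65
77 = 64 + 8 + 4 + 1, so 19^77 ≡ 65·81·9·19 ≡ 124 (mod 179)
Right side y^r · r^s mod p:
Squares mod 179: 67^1≡67, 67^2≡14, 67^4≡17, 67^8≡110, 67^16≡107
23 = 16 + 4 + 2 + 1, so 67^23 ≡ 107·17·14·67 ≡ 173 (mod 179)
Squares mod 179: 23^1≡23, 23^2≡171, 23^4≡64, 23^8≡158, 23^16≡83, 23^32≡87
55 = 32 + 16 + 4 + 2 + 1, so 23^55 ≡ 87·83·64·171·23 ≡ 170 (mod 179)
173·170 = 29410 ≡ 54 (mod 179)
124 ≠ 54, so verification fails.

reject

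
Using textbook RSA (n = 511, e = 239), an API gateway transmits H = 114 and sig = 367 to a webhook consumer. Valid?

no

sig^2 ≡ 367^2 = 134689 ≡ 296
sig^4 ≡ 296^2 = 87616 ≡ 235
sig^8 ≡ 235^2 = 55225 ≡ 37
sig^16 ≡ 37^2 = 1369 ≡ 347
sig^32 ≡ 347^2 = 120409 ≡ 324
sig^64 ≡ 324^2 = 104976 ≡ 221
sig^128 ≡ 221^2 = 48841 ≡ 296
239 = 128 + 64 + 32 + 8 + 4 + 2 + 1, so sig^239 ≡ 296·221·324·37·235·296·367 ≡ 397 (mod 511)
The recovered value 397 does not match the digest 114.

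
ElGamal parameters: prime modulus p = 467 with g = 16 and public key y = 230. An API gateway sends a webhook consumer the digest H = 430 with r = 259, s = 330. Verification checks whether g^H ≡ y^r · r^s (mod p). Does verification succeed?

Left side g^H mod p:
16^2 = 256
16^4 ≡ 256^2 = 65536 ≡ 156
16^8 ≡ 156^2 = 24336 ≡ 52
16^16 ≡ 52^2 = 2704 ≡ 369
16^32 ≡ 369^2 = 136161 ≡ 264
16^64 ≡ 264^2 = 69696 ≡ 113
16^128 ≡ 113^2 = 12769 ≡ 160
16^256 ≡ 160^2 = 25600 ≡ 382
430 = 256 + 128 + 32 + 8 + 4 + 2, so 16^430 ≡ 382·160·264·52·156·256 ≡ 69 (mod 467)
Right side y^r · r^s mod p:
230^2 = 52900 ≡ 129
230^4 ≡ 129^2 = 16641 ≡ 296
230^8 ≡ 296^2 = 87616 ≡ 287
230^16 ≡ 287^2 = 82369 ≡ 177
230^32 ≡ 177^2 = 31329 ≡ 40
230^64 ≡ 40^2 = 1600 ≡ 199
230^128 ≡ 199^2 = 39601 ≡ 373
230^256 ≡ 373^2 = 139129 ≡ 430
259 = 256 + 2 + 1, so 230^259 ≡ 430·129·230 ≡ 127 (mod 467)
259^2 = 67081 ≡ 300
259^4 ≡ 300^2 = 90000 ≡ 336
259^8 ≡ 336^2 = 112896 ≡ 349
259^16 ≡ 349^2 = 121801 ≡ 381
259^32 ≡ 381^2 = 145161 ≡ 391
259^64 ≡ 391^2 = 152881 ≡ 172
259^128 ≡ 172^2 = 29584 ≡ 163
259^256 ≡ 163^2 = 26569 ≡ 417
330 = 256 + 64 + 8 + 2, so 259^330 ≡ 417·172·349·300 ≡ 365 (mod 467)
127·365 = 46355 ≡ 122 (mod 467)
69 ≠ 122, so verification fails.

fails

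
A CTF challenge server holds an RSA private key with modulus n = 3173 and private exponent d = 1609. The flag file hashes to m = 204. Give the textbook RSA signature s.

Squares mod 3173: m^1≡204, m^2≡367, m^4≡1423, m^8≡555, m^16≡244, m^32≡2422, m^64≡2380, m^128≡595, m^256≡1822, m^512≡726, m^1024≡358
1609 = 1024 + 512 + 64 + 8 + 1, so m^1609 ≡ 358·726·2380·555·204 ≡ 250 (mod 3173)

250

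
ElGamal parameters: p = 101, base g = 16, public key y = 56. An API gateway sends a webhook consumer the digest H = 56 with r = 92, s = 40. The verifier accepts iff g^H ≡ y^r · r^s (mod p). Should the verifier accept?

accept

Left side g^H mod p:
16^56 mod 101 = 5
Right side y^r · r^s mod p:
56^92 mod 101 = 16
92^40 mod 101 = 95
16·95 = 1520 ≡ 5 (mod 101)
5 ≡ 5 (mod 101), so the signature is genuine.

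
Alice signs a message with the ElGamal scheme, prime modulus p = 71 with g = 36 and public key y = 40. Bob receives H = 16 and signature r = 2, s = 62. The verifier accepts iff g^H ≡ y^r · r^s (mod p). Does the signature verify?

Left side g^H mod p:
Squares mod 71: 36^1≡36, 36^2≡18, 36^4≡40, 36^8≡38, 36^16≡24
36^16 ≡ 24 (mod 71)
Right side y^r · r^s mod p:
Squares mod 71: 40^1≡40, 40^2≡38
40^2 ≡ 38 (mod 71)
Squares mod 71: 2^1≡2, 2^2≡4, 2^4≡16, 2^8≡43, 2^16≡3, 2^32≡9
62 = 32 + 16 + 8 + 4 + 2, so 2^62 ≡ 9·3·43·16·4 ≡ 38 (mod 71)
38·38 = 1444 ≡ 24 (mod 71)
24 ≡ 24 (mod 71), so the signature is genuine.

verifies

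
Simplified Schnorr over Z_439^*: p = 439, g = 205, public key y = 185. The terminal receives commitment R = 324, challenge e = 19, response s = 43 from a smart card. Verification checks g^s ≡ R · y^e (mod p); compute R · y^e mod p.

426

185^2 = 34225 ≡ 422
185^4 ≡ 422^2 = 178084 ≡ 289
185^8 ≡ 289^2 = 83521 ≡ 111
185^16 ≡ 111^2 = 12321 ≡ 29
19 = 16 + 2 + 1, so 185^19 ≡ 29·422·185 ≡ 107 (mod 439)
R · y^e ≡ 324·107 = 34668 ≡ 426 (mod 439)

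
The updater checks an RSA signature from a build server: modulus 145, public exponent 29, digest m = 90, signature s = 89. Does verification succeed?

s^2 ≡ 89^2 = 7921 ≡ 91
s^4 ≡ 91^2 = 8281 ≡ 16
s^8 ≡ 16^2 = 256 ≡ 111
s^16 ≡ 111^2 = 12321 ≡ 141
29 = 16 + 8 + 4 + 1, so s^29 ≡ 141·111·16·89 ≡ 89 (mod 145)
s^29 mod 145 = 89, but m = 90.

fails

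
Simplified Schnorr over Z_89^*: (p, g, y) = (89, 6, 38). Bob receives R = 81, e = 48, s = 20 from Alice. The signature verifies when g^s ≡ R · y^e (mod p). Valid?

yes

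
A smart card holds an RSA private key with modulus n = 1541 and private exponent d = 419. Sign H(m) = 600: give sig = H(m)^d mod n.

(H(m))^2 ≡ 600^2 = 360000 ≡ 947
(H(m))^4 ≡ 947^2 = 896809 ≡ 1488
(H(m))^8 ≡ 1488^2 = 2214144 ≡ 1268
(H(m))^16 ≡ 1268^2 = 1607824 ≡ 561
(H(m))^32 ≡ 561^2 = 314721 ≡ 357
(H(m))^64 ≡ 357^2 = 127449 ≡ 1087
(H(m))^128 ≡ 1087^2 = 1181569 ≡ 1163
(H(m))^256 ≡ 1163^2 = 1352569 ≡ 1112
419 = 256 + 128 + 32 + 2 + 1, so (H(m))^419 ≡ 1112·1163·357·947·600 ≡ 600 (mod 1541)

600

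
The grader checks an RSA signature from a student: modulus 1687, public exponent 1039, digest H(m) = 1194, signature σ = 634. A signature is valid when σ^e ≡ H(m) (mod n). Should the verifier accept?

Squares mod 1687: σ^1≡634, σ^2≡450, σ^4≡60, σ^8≡226, σ^16≡466, σ^32≡1220, σ^64≡466, σ^128≡1220, σ^256≡466, σ^512≡1220, σ^1024≡466
1039 = 1024 + 8 + 4 + 2 + 1, so σ^1039 ≡ 466·226·60·450·634 ≡ 1194 (mod 1687)
Since 1194 equals the digest 1194, verification succeeds.

accept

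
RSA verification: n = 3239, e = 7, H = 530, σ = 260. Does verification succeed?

σ^2 ≡ 260^2 = 67600 ≡ 2820
σ^4 ≡ 2820^2 = 7952400 ≡ 655
7 = 4 + 2 + 1, so σ^7 ≡ 655·2820·260 ≡ 2709 (mod 3239)
σ^7 mod 3239 = 2709, but H = 530.

fails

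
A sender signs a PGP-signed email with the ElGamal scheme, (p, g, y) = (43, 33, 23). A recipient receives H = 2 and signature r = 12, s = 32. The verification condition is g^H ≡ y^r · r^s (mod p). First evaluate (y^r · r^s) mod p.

23^2 = 529 ≡ 13
23^4 ≡ 13^2 = 169 ≡ 40
23^8 ≡ 40^2 = 1600 ≡ 9
12 = 8 + 4, so 23^12 ≡ 9·40 ≡ 16 (mod 43)
12^2 = 144 ≡ 15
12^4 ≡ 15^2 = 225 ≡ 10
12^8 ≡ 10^2 = 100 ≡ 14
12^16 ≡ 14^2 = 196 ≡ 24
12^32 ≡ 24^2 = 576 ≡ 17
y^r · r^s ≡ 16·17 = 272 ≡ 14 (mod 43)

14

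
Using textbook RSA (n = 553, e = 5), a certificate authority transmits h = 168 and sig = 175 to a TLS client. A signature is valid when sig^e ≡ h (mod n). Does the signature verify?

Squares mod 553: sig^1≡175, sig^2≡210, sig^4≡413
5 = 4 + 1, so sig^5 ≡ 413·175 ≡ 385 (mod 553)
The recovered value 385 does not match the digest 168.

does not verify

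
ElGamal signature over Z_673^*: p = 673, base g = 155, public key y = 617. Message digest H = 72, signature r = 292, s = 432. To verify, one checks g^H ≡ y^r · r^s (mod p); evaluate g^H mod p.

117

Squares mod 673: 155^1≡155, 155^2≡470, 155^4≡156, 155^8≡108, 155^16≡223, 155^32≡600, 155^64≡618
72 = 64 + 8, so 155^72 ≡ 618·108 ≡ 117 (mod 673)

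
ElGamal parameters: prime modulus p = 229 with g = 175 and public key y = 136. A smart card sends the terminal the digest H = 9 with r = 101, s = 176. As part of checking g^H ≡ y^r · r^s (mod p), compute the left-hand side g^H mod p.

197

Squares mod 229: 175^1≡175, 175^2≡168, 175^4≡57, 175^8≡43
9 = 8 + 1, so 175^9 ≡ 43·175 ≡ 197 (mod 229)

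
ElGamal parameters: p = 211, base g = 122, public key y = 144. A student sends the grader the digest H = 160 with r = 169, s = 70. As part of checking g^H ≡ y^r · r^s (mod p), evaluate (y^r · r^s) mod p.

144^2 = 20736 ≡ 58
144^4 ≡ 58^2 = 3364 ≡ 199
144^8 ≡ 199^2 = 39601 ≡ 144
144^16 ≡ 144^2 = 20736 ≡ 58
144^32 ≡ 58^2 = 3364 ≡ 199
144^64 ≡ 199^2 = 39601 ≡ 144
144^128 ≡ 144^2 = 20736 ≡ 58
169 = 128 + 32 + 8 + 1, so 144^169 ≡ 58·199·144·144 ≡ 144 (mod 211)
169^2 = 28561 ≡ 76
169^4 ≡ 76^2 = 5776 ≡ 79
169^8 ≡ 79^2 = 6241 ≡ 122
169^16 ≡ 122^2 = 14884 ≡ 114
169^32 ≡ 114^2 = 12996 ≡ 125
169^64 ≡ 125^2 = 15625 ≡ 11
70 = 64 + 4 + 2, so 169^70 ≡ 11·79·76 ≡ 1 (mod 211)
y^r · r^s ≡ 144·1 = 144 ≡ 144 (mod 211)

144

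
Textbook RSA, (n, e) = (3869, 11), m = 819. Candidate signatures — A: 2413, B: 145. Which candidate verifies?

A

Candidate A: Squares mod 3869: 2413^1≡2413, 2413^2≡3593, 2413^4≡2665, 2413^8≡2610; 11 = 8 + 2 + 1, so 2413^11 ≡ 2610·3593·2413 ≡ 819 (mod 3869)
  → matches m = 819
Candidate B: Squares mod 3869: 145^1≡145, 145^2≡1680, 145^4≡1899, 145^8≡293; 11 = 8 + 2 + 1, so 145^11 ≡ 293·1680·145 ≡ 3357 (mod 3869)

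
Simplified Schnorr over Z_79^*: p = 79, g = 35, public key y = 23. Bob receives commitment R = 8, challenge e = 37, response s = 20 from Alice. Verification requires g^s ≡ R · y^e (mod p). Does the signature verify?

verifies

g^s mod p:
Squares mod 79: 35^1≡35, 35^2≡40, 35^4≡20, 35^8≡5, 35^16≡25
20 = 16 + 4, so 35^20 ≡ 25·20 ≡ 26 (mod 79)
R · y^e mod p:
Squares mod 79: 23^1≡23, 23^2≡55, 23^4≡23, 23^8≡55, 23^16≡23, 23^32≡55
37 = 32 + 4 + 1, so 23^37 ≡ 55·23·23 ≡ 23 (mod 79)
8·23 = 184 ≡ 26 (mod 79)
26 ≡ 26 (mod 79); signature holds.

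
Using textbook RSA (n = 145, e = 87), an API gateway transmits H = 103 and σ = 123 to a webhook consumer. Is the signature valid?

invalid

σ^2 ≡ 123^2 = 15129 ≡ 49
σ^4 ≡ 49^2 = 2401 ≡ 81
σ^8 ≡ 81^2 = 6561 ≡ 36
σ^16 ≡ 36^2 = 1296 ≡ 136
σ^32 ≡ 136^2 = 18496 ≡ 81
σ^64 ≡ 81^2 = 6561 ≡ 36
87 = 64 + 16 + 4 + 2 + 1, so σ^87 ≡ 36·136·81·49·123 ≡ 82 (mod 145)
82 ≠ 103, so verification fails.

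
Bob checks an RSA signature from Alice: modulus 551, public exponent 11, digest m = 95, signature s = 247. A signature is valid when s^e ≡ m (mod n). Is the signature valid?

invalid

s^11 mod 551 = 456
456 ≠ 95, so verification fails.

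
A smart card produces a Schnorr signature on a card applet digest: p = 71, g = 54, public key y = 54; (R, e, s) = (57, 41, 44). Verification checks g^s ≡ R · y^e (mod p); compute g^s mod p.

25

Squares mod 71: 54^1≡54, 54^2≡5, 54^4≡25, 54^8≡57, 54^16≡54, 54^32≡5
44 = 32 + 8 + 4, so 54^44 ≡ 5·57·25 ≡ 25 (mod 71)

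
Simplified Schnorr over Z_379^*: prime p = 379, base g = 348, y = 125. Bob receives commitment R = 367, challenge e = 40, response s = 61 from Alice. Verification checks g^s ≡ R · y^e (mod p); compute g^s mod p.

88

348^2 = 121104 ≡ 203
348^4 ≡ 203^2 = 41209 ≡ 277
348^8 ≡ 277^2 = 76729 ≡ 171
348^16 ≡ 171^2 = 29241 ≡ 58
348^32 ≡ 58^2 = 3364 ≡ 332
61 = 32 + 16 + 8 + 4 + 1, so 348^61 ≡ 332·58·171·277·348 ≡ 88 (mod 379)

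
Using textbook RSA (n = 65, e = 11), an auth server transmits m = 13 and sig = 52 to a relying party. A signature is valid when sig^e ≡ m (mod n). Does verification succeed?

passes

Squares mod 65: sig^1≡52, sig^2≡39, sig^4≡26, sig^8≡26
11 = 8 + 2 + 1, so sig^11 ≡ 26·39·52 ≡ 13 (mod 65)
13 = m, so the signature checks out.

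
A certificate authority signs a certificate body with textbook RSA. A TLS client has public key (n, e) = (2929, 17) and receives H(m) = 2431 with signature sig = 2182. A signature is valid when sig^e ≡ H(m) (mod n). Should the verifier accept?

accept

sig^2 ≡ 2182^2 = 4761124 ≡ 1499
sig^4 ≡ 1499^2 = 2247001 ≡ 458
sig^8 ≡ 458^2 = 209764 ≡ 1805
sig^16 ≡ 1805^2 = 3258025 ≡ 977
17 = 16 + 1, so sig^17 ≡ 977·2182 ≡ 2431 (mod 2929)
sig^17 mod 2929 = 2431 matches H(m).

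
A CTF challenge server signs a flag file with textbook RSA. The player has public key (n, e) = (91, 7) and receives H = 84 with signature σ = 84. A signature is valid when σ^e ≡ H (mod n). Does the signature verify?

does not verify

Squares mod 91: σ^1≡84, σ^2≡49, σ^4≡35
7 = 4 + 2 + 1, so σ^7 ≡ 35·49·84 ≡ 7 (mod 91)
The recovered value 7 does not match the digest 84.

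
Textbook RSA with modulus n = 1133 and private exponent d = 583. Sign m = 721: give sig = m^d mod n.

m^2 ≡ 721^2 = 519841 ≡ 927
m^4 ≡ 927^2 = 859329 ≡ 515
m^8 ≡ 515^2 = 265225 ≡ 103
m^16 ≡ 103^2 = 10609 ≡ 412
m^32 ≡ 412^2 = 169744 ≡ 927
m^64 ≡ 927^2 = 859329 ≡ 515
m^128 ≡ 515^2 = 265225 ≡ 103
m^256 ≡ 103^2 = 10609 ≡ 412
m^512 ≡ 412^2 = 169744 ≡ 927
583 = 512 + 64 + 4 + 2 + 1, so m^583 ≡ 927·515·515·927·721 ≡ 1030 (mod 1133)

1030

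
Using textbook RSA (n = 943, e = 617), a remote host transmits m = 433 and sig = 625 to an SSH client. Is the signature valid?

invalid

sig^2 ≡ 625^2 = 390625 ≡ 223
sig^4 ≡ 223^2 = 49729 ≡ 693
sig^8 ≡ 693^2 = 480249 ≡ 262
sig^16 ≡ 262^2 = 68644 ≡ 748
sig^32 ≡ 748^2 = 559504 ≡ 305
sig^64 ≡ 305^2 = 93025 ≡ 611
sig^128 ≡ 611^2 = 373321 ≡ 836
sig^256 ≡ 836^2 = 698896 ≡ 133
sig^512 ≡ 133^2 = 17689 ≡ 715
617 = 512 + 64 + 32 + 8 + 1, so sig^617 ≡ 715·611·305·262·625 ≡ 510 (mod 943)
510 ≠ 433, so verification fails.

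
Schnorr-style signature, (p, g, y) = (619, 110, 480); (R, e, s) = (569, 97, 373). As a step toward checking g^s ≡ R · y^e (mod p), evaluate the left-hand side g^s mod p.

572

110^2 = 12100 ≡ 339
110^4 ≡ 339^2 = 114921 ≡ 406
110^8 ≡ 406^2 = 164836 ≡ 182
110^16 ≡ 182^2 = 33124 ≡ 317
110^32 ≡ 317^2 = 100489 ≡ 211
110^64 ≡ 211^2 = 44521 ≡ 572
110^128 ≡ 572^2 = 327184 ≡ 352
110^256 ≡ 352^2 = 123904 ≡ 104
373 = 256 + 64 + 32 + 16 + 4 + 1, so 110^373 ≡ 104·572·211·317·406·110 ≡ 572 (mod 619)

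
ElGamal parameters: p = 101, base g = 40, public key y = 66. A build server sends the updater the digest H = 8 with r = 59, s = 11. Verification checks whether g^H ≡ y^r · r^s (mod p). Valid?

Left side g^H mod p:
Squares mod 101: 40^1≡40, 40^2≡85, 40^4≡54, 40^8≡88
40^8 ≡ 88 (mod 101)
Right side y^r · r^s mod p:
Squares mod 101: 66^1≡66, 66^2≡13, 66^4≡68, 66^8≡79, 66^16≡80, 66^32≡37
59 = 32 + 16 + 8 + 2 + 1, so 66^59 ≡ 37·80·79·13·66 ≡ 38 (mod 101)
Squares mod 101: 59^1≡59, 59^2≡47, 59^4≡88, 59^8≡68
11 = 8 + 2 + 1, so 59^11 ≡ 68·47·59 ≡ 98 (mod 101)
38·98 = 3724 ≡ 88 (mod 101)
88 ≡ 88 (mod 101), so the signature is genuine.

yes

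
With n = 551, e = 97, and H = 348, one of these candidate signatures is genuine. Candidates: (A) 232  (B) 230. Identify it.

Candidate A: 232^2 = 53824 ≡ 377; 232^4 ≡ 377^2 = 142129 ≡ 522; 232^8 ≡ 522^2 = 272484 ≡ 290; 232^16 ≡ 290^2 = 84100 ≡ 348; 232^32 ≡ 348^2 = 121104 ≡ 435; 232^64 ≡ 435^2 = 189225 ≡ 232; 97 = 64 + 32 + 1, so 232^97 ≡ 232·435·232 ≡ 348 (mod 551)
  → matches H = 348
Candidate B: 230^2 = 52900 ≡ 4; 230^4 ≡ 4^2 = 16; 230^8 ≡ 16^2 = 256; 230^16 ≡ 256^2 = 65536 ≡ 518; 230^32 ≡ 518^2 = 268324 ≡ 538; 230^64 ≡ 538^2 = 289444 ≡ 169; 97 = 64 + 32 + 1, so 230^97 ≡ 169·538·230 ≡ 508 (mod 551)

A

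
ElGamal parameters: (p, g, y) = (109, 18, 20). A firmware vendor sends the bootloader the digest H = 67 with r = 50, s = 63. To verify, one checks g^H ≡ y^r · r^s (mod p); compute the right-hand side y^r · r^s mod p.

67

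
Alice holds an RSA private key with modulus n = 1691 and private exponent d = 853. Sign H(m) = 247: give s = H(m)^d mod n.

285

(H(m))^2 ≡ 247^2 = 61009 ≡ 133
(H(m))^4 ≡ 133^2 = 17689 ≡ 779
(H(m))^8 ≡ 779^2 = 606841 ≡ 1463
(H(m))^16 ≡ 1463^2 = 2140369 ≡ 1254
(H(m))^32 ≡ 1254^2 = 1572516 ≡ 1577
(H(m))^64 ≡ 1577^2 = 2486929 ≡ 1159
(H(m))^128 ≡ 1159^2 = 1343281 ≡ 627
(H(m))^256 ≡ 627^2 = 393129 ≡ 817
(H(m))^512 ≡ 817^2 = 667489 ≡ 1235
853 = 512 + 256 + 64 + 16 + 4 + 1, so (H(m))^853 ≡ 1235·817·1159·1254·779·247 ≡ 285 (mod 1691)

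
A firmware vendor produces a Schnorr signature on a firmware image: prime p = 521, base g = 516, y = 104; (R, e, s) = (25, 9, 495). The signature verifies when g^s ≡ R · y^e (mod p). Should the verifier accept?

g^s mod p:
Squares mod 521: 516^1≡516, 516^2≡25, 516^4≡104, 516^8≡396, 516^16≡516, 516^32≡25, 516^64≡104, 516^128≡396, 516^256≡516
495 = 256 + 128 + 64 + 32 + 8 + 4 + 2 + 1, so 516^495 ≡ 516·396·104·25·396·104·25·516 ≡ 1 (mod 521)
R · y^e mod p:
Squares mod 521: 104^1≡104, 104^2≡396, 104^4≡516, 104^8≡25
9 = 8 + 1, so 104^9 ≡ 25·104 ≡ 516 (mod 521)
25·516 = 12900 ≡ 396 (mod 521)
1 ≠ 396; the check fails.

reject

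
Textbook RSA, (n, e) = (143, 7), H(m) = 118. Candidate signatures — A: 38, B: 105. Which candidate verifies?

B

Candidate A: 38^2 = 1444 ≡ 14; 38^4 ≡ 14^2 = 196 ≡ 53; 7 = 4 + 2 + 1, so 38^7 ≡ 53·14·38 ≡ 25 (mod 143)
Candidate B: 105^2 = 11025 ≡ 14; 105^4 ≡ 14^2 = 196 ≡ 53; 7 = 4 + 2 + 1, so 105^7 ≡ 53·14·105 ≡ 118 (mod 143)
  → matches H(m) = 118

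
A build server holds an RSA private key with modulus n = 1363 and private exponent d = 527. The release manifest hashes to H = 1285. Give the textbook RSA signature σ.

1137

H^2 ≡ 1285^2 = 1651225 ≡ 632
H^4 ≡ 632^2 = 399424 ≡ 65
H^8 ≡ 65^2 = 4225 ≡ 136
H^16 ≡ 136^2 = 18496 ≡ 777
H^32 ≡ 777^2 = 603729 ≡ 1283
H^64 ≡ 1283^2 = 1646089 ≡ 948
H^128 ≡ 948^2 = 898704 ≡ 487
H^256 ≡ 487^2 = 237169 ≡ 7
H^512 ≡ 7^2 = 49
527 = 512 + 8 + 4 + 2 + 1, so H^527 ≡ 49·136·65·632·1285 ≡ 1137 (mod 1363)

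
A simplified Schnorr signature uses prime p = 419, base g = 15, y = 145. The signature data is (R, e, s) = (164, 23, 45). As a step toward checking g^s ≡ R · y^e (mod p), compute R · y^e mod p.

Squares mod 419: 145^1≡145, 145^2≡75, 145^4≡178, 145^8≡259, 145^16≡41
23 = 16 + 4 + 2 + 1, so 145^23 ≡ 41·178·75·145 ≡ 27 (mod 419)
R · y^e ≡ 164·27 = 4428 ≡ 238 (mod 419)

238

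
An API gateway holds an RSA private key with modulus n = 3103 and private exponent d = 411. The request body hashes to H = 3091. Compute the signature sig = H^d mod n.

969

H^2 ≡ 3091^2 = 9554281 ≡ 144
H^4 ≡ 144^2 = 20736 ≡ 2118
H^8 ≡ 2118^2 = 4485924 ≡ 2089
H^16 ≡ 2089^2 = 4363921 ≡ 1103
H^32 ≡ 1103^2 = 1216609 ≡ 233
H^64 ≡ 233^2 = 54289 ≡ 1538
H^128 ≡ 1538^2 = 2365444 ≡ 958
H^256 ≡ 958^2 = 917764 ≡ 2379
411 = 256 + 128 + 16 + 8 + 2 + 1, so H^411 ≡ 2379·958·1103·2089·144·3091 ≡ 969 (mod 3103)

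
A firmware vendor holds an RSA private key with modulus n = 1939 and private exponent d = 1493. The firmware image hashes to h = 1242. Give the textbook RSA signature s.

439

h^2 ≡ 1242^2 = 1542564 ≡ 1059
h^4 ≡ 1059^2 = 1121481 ≡ 739
h^8 ≡ 739^2 = 546121 ≡ 1262
h^16 ≡ 1262^2 = 1592644 ≡ 725
h^32 ≡ 725^2 = 525625 ≡ 156
h^64 ≡ 156^2 = 24336 ≡ 1068
h^128 ≡ 1068^2 = 1140624 ≡ 492
h^256 ≡ 492^2 = 242064 ≡ 1628
h^512 ≡ 1628^2 = 2650384 ≡ 1710
h^1024 ≡ 1710^2 = 2924100 ≡ 88
1493 = 1024 + 256 + 128 + 64 + 16 + 4 + 1, so h^1493 ≡ 88·1628·492·1068·725·739·1242 ≡ 439 (mod 1939)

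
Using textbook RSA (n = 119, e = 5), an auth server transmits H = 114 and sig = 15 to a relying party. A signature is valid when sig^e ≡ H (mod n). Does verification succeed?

fails

Squares mod 119: sig^1≡15, sig^2≡106, sig^4≡50
5 = 4 + 1, so sig^5 ≡ 50·15 ≡ 36 (mod 119)
The recovered value 36 does not match the digest 114.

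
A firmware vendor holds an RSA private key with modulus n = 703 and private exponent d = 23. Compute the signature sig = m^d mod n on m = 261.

m^2 ≡ 261^2 = 68121 ≡ 633
m^4 ≡ 633^2 = 400689 ≡ 682
m^8 ≡ 682^2 = 465124 ≡ 441
m^16 ≡ 441^2 = 194481 ≡ 453
23 = 16 + 4 + 2 + 1, so m^23 ≡ 453·682·633·261 ≡ 523 (mod 703)

523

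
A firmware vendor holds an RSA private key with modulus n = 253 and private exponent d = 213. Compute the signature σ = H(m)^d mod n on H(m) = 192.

(H(m))^2 ≡ 192^2 = 36864 ≡ 179
(H(m))^4 ≡ 179^2 = 32041 ≡ 163
(H(m))^8 ≡ 163^2 = 26569 ≡ 4
(H(m))^16 ≡ 4^2 = 16
(H(m))^32 ≡ 16^2 = 256 ≡ 3
(H(m))^64 ≡ 3^2 = 9
(H(m))^128 ≡ 9^2 = 81
213 = 128 + 64 + 16 + 4 + 1, so (H(m))^213 ≡ 81·9·16·163·192 ≡ 48 (mod 253)

48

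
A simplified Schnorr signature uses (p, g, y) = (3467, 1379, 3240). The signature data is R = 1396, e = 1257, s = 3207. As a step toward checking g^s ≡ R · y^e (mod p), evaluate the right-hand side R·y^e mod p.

3240^2 = 10497600 ≡ 2991
3240^4 ≡ 2991^2 = 8946081 ≡ 1221
3240^8 ≡ 1221^2 = 1490841 ≡ 31
3240^16 ≡ 31^2 = 961
3240^32 ≡ 961^2 = 923521 ≡ 1299
3240^64 ≡ 1299^2 = 1687401 ≡ 2439
3240^128 ≡ 2439^2 = 5948721 ≡ 2816
3240^256 ≡ 2816^2 = 7929856 ≡ 827
3240^512 ≡ 827^2 = 683929 ≡ 930
3240^1024 ≡ 930^2 = 864900 ≡ 1617
1257 = 1024 + 128 + 64 + 32 + 8 + 1, so 3240^1257 ≡ 1617·2816·2439·1299·31·3240 ≡ 2164 (mod 3467)
R · y^e ≡ 1396·2164 = 3020944 ≡ 1187 (mod 3467)

1187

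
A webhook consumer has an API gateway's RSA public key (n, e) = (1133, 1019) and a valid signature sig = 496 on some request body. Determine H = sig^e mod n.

683

Squares mod 1133: sig^1≡496, sig^2≡155, sig^4≡232, sig^8≡573, sig^16≡892, sig^32≡298, sig^64≡430, sig^128≡221, sig^256≡122, sig^512≡155
1019 = 512 + 256 + 128 + 64 + 32 + 16 + 8 + 2 + 1, so sig^1019 ≡ 155·122·221·430·298·892·573·155·496 ≡ 683 (mod 1133)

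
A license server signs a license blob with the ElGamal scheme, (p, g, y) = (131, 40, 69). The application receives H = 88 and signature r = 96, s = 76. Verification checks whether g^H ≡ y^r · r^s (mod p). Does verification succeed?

passes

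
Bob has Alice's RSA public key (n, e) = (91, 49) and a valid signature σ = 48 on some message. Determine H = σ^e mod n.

48

σ^2 ≡ 48^2 = 2304 ≡ 29
σ^4 ≡ 29^2 = 841 ≡ 22
σ^8 ≡ 22^2 = 484 ≡ 29
σ^16 ≡ 29^2 = 841 ≡ 22
σ^32 ≡ 22^2 = 484 ≡ 29
49 = 32 + 16 + 1, so σ^49 ≡ 29·22·48 ≡ 48 (mod 91)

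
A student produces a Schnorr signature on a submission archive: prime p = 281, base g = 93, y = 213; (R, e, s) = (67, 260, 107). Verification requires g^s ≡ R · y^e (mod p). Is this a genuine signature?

g^s mod p:
93^107 mod 281 = 67
R · y^e mod p:
213^260 mod 281 = 1
67·1 = 67 ≡ 67 (mod 281)
67 ≡ 67 (mod 281); signature holds.

genuine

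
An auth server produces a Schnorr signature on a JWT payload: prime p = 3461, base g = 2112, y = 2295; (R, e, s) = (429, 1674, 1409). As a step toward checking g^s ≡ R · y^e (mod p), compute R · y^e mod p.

2516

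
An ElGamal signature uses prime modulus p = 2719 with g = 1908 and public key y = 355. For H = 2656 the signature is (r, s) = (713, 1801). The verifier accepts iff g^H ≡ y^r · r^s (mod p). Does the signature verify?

verifies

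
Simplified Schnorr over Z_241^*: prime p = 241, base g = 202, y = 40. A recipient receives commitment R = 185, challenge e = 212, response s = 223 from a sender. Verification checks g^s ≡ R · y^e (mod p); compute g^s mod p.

Squares mod 241: 202^1≡202, 202^2≡75, 202^4≡82, 202^8≡217, 202^16≡94, 202^32≡160, 202^64≡54, 202^128≡24
223 = 128 + 64 + 16 + 8 + 4 + 2 + 1, so 202^223 ≡ 24·54·94·217·82·75·202 ≡ 189 (mod 241)

189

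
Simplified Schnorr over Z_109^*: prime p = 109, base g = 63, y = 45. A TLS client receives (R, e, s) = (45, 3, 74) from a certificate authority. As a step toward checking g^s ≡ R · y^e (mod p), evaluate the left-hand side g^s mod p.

63^2 = 3969 ≡ 45
63^4 ≡ 45^2 = 2025 ≡ 63
63^8 ≡ 63^2 = 3969 ≡ 45
63^16 ≡ 45^2 = 2025 ≡ 63
63^32 ≡ 63^2 = 3969 ≡ 45
63^64 ≡ 45^2 = 2025 ≡ 63
74 = 64 + 8 + 2, so 63^74 ≡ 63·45·45 ≡ 45 (mod 109)

45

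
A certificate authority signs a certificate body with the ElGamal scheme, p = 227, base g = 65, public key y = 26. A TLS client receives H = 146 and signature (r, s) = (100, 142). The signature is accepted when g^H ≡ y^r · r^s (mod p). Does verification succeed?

Left side g^H mod p:
65^2 = 4225 ≡ 139
65^4 ≡ 139^2 = 19321 ≡ 26
65^8 ≡ 26^2 = 676 ≡ 222
65^16 ≡ 222^2 = 49284 ≡ 25
65^32 ≡ 25^2 = 625 ≡ 171
65^64 ≡ 171^2 = 29241 ≡ 185
65^128 ≡ 185^2 = 34225 ≡ 175
146 = 128 + 16 + 2, so 65^146 ≡ 175·25·139 ≡ 219 (mod 227)
Right side y^r · r^s mod p:
26^2 = 676 ≡ 222
26^4 ≡ 222^2 = 49284 ≡ 25
26^8 ≡ 25^2 = 625 ≡ 171
26^16 ≡ 171^2 = 29241 ≡ 185
26^32 ≡ 185^2 = 34225 ≡ 175
26^64 ≡ 175^2 = 30625 ≡ 207
100 = 64 + 32 + 4, so 26^100 ≡ 207·175·25 ≡ 122 (mod 227)
100^2 = 10000 ≡ 12
100^4 ≡ 12^2 = 144
100^8 ≡ 144^2 = 20736 ≡ 79
100^16 ≡ 79^2 = 6241 ≡ 112
100^32 ≡ 112^2 = 12544 ≡ 59
100^64 ≡ 59^2 = 3481 ≡ 76
100^128 ≡ 76^2 = 5776 ≡ 101
142 = 128 + 8 + 4 + 2, so 100^142 ≡ 101·79·144·12 ≡ 186 (mod 227)
122·186 = 22692 ≡ 219 (mod 227)
219 ≡ 219 (mod 227), so the signature is genuine.

passes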